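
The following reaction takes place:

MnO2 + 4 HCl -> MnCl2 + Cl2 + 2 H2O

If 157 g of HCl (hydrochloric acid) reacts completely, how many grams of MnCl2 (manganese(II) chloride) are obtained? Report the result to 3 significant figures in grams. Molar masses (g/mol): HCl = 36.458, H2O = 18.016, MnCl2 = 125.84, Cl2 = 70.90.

135 g

n(HCl) = 157.0 g / 36.458 g/mol = 4.306 mol.
From the equation the HCl:MnCl2 mole ratio is 4:1, so n(MnCl2) = 4.306 × 1/4 = 1.077 mol.
Mass of MnCl2 = 1.077 mol × 125.84 g/mol = 135.5 g.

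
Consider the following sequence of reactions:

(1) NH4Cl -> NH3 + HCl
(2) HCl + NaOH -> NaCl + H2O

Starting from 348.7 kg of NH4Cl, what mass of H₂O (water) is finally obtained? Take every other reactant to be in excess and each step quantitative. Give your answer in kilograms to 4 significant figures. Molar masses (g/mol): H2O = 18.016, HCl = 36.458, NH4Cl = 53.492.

117.4 kg

348.7 kg = 348700 g.
n(NH4Cl) = 348700 / 53.492 = 6518.7 mol.
Step 1 gives a 1:1 ratio of NH4Cl to HCl, so n(HCl) = 6518.7 mol.
In step 2 the HCl:H2O ratio is 1:1, so n(H2O) = 6518.7 mol.
Mass of H2O = 6518.7 × 18.016 = 117440 g = 117.4 kg.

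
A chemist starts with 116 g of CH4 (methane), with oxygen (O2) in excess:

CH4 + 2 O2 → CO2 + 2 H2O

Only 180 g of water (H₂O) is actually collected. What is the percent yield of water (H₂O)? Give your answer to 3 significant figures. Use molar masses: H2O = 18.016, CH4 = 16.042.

n(CH4) = 116.0 g / 16.042 g/mol = 7.231 mol.
From the equation the CH4:H2O mole ratio is 1:2, so n(H2O) = 7.231 × 2/1 = 14.46 mol.
Mass of H2O = 14.46 mol × 18.016 g/mol = 260.5 g.
This is the theoretical yield. Percent yield = 180 g / 260.5 g × 100% = 69.09%.

69.1 %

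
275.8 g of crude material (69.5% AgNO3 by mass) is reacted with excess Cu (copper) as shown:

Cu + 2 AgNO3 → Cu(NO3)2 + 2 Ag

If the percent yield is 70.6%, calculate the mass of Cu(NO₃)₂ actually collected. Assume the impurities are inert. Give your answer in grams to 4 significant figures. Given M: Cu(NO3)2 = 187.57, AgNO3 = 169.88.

74.71 g

Pure AgNO3 available = 275.8 g × 0.695 = 191.68 g.
n(AgNO3) = 191.68 g / 169.88 g/mol = 1.1283 mol.
From the equation the AgNO3:Cu(NO3)2 mole ratio is 2:1, so n(Cu(NO3)2) = 1.1283 × 1/2 = 0.56417 mol.
Mass of Cu(NO3)2 = 0.56417 mol × 187.57 g/mol = 105.82 g.
Actual mass collected = 105.82 g × 0.706 = 74.709 g.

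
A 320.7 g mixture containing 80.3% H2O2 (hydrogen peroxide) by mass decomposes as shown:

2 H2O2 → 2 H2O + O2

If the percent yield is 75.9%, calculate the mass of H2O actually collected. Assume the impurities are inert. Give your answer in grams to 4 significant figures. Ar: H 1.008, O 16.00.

103.5 g

Pure H2O2 available = 320.7 g × 0.803 = 257.52 g.
M(H2O2) = 2(1.008) + 2(16.00) = 34.016 g/mol.
M(H2O) = 2(1.008) + 16.00 = 18.016 g/mol.
n(H2O2) = 257.52 g / 34.016 g/mol = 7.5706 mol.
From the equation the H2O2:H2O mole ratio is 2:2, so n(H2O) = 7.5706 × 2/2 = 7.5706 mol.
Mass of H2O = 7.5706 mol × 18.016 g/mol = 136.39 g.
Actual mass collected = 136.39 g × 0.759 = 103.52 g.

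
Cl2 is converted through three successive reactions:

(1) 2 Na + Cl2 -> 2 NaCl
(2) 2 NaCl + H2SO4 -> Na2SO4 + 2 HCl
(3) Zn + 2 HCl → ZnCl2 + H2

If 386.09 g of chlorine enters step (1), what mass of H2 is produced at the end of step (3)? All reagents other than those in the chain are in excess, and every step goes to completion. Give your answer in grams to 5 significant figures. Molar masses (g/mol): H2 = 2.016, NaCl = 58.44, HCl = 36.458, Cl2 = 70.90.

n(Cl2) = 386.09 / 70.90 = 5.44556 mol.
Reaction (1): Cl2→NaCl ratio 1:2 ⇒ n(NaCl) = 10.8911 mol.
Reaction (2): NaCl→HCl ratio 2:2 ⇒ n(HCl) = 10.8911 mol.
Reaction (3): HCl→H2 ratio 2:1 ⇒ n(H2) = 5.44556 mol.
Mass of H2 = 5.44556 × 2.016 = 10.9782 g.

10.978 g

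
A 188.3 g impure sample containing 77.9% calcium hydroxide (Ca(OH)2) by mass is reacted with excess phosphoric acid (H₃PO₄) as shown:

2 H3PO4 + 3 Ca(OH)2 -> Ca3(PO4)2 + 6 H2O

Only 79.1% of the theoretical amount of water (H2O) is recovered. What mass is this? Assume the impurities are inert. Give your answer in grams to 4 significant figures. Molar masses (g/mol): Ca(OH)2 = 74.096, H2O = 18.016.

56.42 g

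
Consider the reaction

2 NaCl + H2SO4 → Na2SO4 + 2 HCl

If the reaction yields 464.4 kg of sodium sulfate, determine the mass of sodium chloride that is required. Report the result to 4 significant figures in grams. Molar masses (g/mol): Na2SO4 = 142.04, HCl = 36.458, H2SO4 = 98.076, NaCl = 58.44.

Convert: 464.4 kg = 464400 g.
n(Na2SO4) = 464400 g / 142.04 g/mol = 3269.5 mol.
From the equation the Na2SO4:NaCl mole ratio is 1:2, so n(NaCl) = 3269.5 × 2/1 = 6539.0 mol.
Mass of NaCl = 6539.0 mol × 58.44 g/mol = 382140 g.

382100 g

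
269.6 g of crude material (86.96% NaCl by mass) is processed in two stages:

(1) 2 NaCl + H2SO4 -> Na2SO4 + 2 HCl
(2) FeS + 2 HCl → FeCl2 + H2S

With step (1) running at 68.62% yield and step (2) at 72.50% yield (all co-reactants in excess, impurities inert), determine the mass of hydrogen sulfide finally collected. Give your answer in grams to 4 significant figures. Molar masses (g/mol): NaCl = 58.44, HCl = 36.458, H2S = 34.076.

34.00 g

Pure NaCl = 269.6 × 0.8696 = 234.44 g.
n(NaCl) = 234.44 / 58.44 = 4.0117 mol.
Step 1 (NaCl:HCl = 2:2): theoretical n(HCl) = 4.0117 mol; at 68.62% yield, n(HCl) = 2.7528 mol.
Step 2 (HCl:H2S = 2:1): theoretical n(H2S) = 1.3764 mol, so theoretical mass = 1.3764 × 34.076 = 46.903 g.
At 72.50% yield, actual mass of H2S = 46.903 × 0.7250 = 34.005 g.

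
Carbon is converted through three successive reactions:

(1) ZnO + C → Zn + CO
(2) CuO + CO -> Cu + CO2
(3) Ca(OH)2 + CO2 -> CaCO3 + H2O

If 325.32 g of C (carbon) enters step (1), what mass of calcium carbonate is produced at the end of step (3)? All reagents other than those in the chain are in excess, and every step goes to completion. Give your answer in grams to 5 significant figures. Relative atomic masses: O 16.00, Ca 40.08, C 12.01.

M(C) = 12.01 g/mol.
M(CaCO3) = 40.08 + 12.01 + 3(16.00) = 100.09 g/mol.
n(C) = 325.32 / 12.01 = 27.0874 mol.
Reaction (1): C→CO ratio 1:1 ⇒ n(CO) = 27.0874 mol.
Reaction (2): CO→CO2 ratio 1:1 ⇒ n(CO2) = 27.0874 mol.
Reaction (3): CO2→CaCO3 ratio 1:1 ⇒ n(CaCO3) = 27.0874 mol.
Mass of CaCO3 = 27.0874 × 100.09 = 2711.18 g.

2711.2 g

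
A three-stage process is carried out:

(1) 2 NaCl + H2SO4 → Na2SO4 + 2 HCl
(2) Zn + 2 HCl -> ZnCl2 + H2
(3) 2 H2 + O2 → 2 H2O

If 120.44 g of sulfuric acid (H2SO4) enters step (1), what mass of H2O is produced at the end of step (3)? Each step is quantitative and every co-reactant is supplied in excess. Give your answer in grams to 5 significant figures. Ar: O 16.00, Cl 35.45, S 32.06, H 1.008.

22.124 g

M(H2SO4) = 2(1.008) + 32.06 + 4(16.00) = 98.076 g/mol.
M(H2O) = 2(1.008) + 16.00 = 18.016 g/mol.
n(H2SO4) = 120.44 / 98.076 = 1.22803 mol.
Reaction (1): H2SO4→HCl ratio 1:2 ⇒ n(HCl) = 2.45605 mol.
Reaction (2): HCl→H2 ratio 2:1 ⇒ n(H2) = 1.22803 mol.
Reaction (3): H2→H2O ratio 2:2 ⇒ n(H2O) = 1.22803 mol.
Mass of H2O = 1.22803 × 18.016 = 22.1241 g.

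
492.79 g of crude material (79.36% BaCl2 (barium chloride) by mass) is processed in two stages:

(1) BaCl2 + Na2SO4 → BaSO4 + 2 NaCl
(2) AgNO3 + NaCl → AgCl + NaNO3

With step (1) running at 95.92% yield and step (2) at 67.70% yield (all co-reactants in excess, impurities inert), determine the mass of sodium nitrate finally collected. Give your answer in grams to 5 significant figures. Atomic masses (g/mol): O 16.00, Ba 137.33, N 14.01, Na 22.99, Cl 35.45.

Pure BaCl2 = 492.79 × 0.7936 = 391.078 g.
M(BaCl2) = 137.33 + 2(35.45) = 208.23 g/mol.
M(NaNO3) = 22.99 + 14.01 + 3(16.00) = 85.00 g/mol.
n(BaCl2) = 391.078 / 208.23 = 1.87811 mol.
Step 1 (BaCl2:NaCl = 1:2): theoretical n(NaCl) = 3.75621 mol; at 95.92% yield, n(NaCl) = 3.60296 mol.
Step 2 (NaCl:NaNO3 = 1:1): theoretical n(NaNO3) = 3.60296 mol, so theoretical mass = 3.60296 × 85.00 = 306.252 g.
At 67.70% yield, actual mass of NaNO3 = 306.252 × 0.6770 = 207.332 g.

207.33 g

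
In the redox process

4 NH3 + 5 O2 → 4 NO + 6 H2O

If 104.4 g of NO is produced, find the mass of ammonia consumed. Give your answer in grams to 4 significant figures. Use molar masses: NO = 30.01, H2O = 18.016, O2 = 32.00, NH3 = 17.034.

59.26 g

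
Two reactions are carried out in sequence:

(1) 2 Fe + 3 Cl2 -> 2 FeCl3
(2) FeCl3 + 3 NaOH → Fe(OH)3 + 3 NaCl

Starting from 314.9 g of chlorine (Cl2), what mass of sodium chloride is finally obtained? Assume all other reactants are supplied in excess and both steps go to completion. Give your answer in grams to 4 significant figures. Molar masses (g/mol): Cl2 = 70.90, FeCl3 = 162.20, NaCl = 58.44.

519.1 g

n(Cl2) = 314.90 / 70.90 = 4.4415 mol.
Step 1 gives a 3:2 ratio of Cl2 to FeCl3, so n(FeCl3) = 2.9610 mol.
In step 2 the FeCl3:NaCl ratio is 1:3, so n(NaCl) = 8.8829 mol.
Mass of NaCl = 8.8829 × 58.44 = 519.12 g.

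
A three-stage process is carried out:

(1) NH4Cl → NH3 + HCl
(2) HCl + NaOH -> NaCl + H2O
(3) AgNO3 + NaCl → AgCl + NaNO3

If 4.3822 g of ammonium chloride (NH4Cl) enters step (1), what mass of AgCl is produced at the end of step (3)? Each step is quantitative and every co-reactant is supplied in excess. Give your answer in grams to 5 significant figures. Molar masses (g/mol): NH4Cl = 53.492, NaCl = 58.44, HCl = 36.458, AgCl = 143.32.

11.741 g

n(NH4Cl) = 4.3822 / 53.492 = 0.0819225 mol.
Reaction (1): NH4Cl→HCl ratio 1:1 ⇒ n(HCl) = 0.0819225 mol.
Reaction (2): HCl→NaCl ratio 1:1 ⇒ n(NaCl) = 0.0819225 mol.
Reaction (3): NaCl→AgCl ratio 1:1 ⇒ n(AgCl) = 0.0819225 mol.
Mass of AgCl = 0.0819225 × 143.32 = 11.7411 g.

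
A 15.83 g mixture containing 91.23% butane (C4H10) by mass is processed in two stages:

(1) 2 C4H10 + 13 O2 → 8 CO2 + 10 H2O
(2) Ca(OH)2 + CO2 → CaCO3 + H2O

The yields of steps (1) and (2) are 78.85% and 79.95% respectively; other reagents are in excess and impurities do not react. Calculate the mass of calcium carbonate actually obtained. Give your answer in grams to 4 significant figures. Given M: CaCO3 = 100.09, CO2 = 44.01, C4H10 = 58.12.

62.71 g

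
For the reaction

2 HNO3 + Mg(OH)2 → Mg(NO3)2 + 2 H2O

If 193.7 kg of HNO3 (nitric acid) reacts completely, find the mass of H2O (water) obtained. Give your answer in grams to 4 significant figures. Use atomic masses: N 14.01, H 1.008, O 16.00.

55380 g

M(HNO3) = 1.008 + 14.01 + 3(16.00) = 63.018 g/mol.
M(H2O) = 2(1.008) + 16.00 = 18.016 g/mol.
Convert: 193.7 kg = 193700 g.
n(HNO3) = 193700 g / 63.018 g/mol = 3073.7 mol.
From the equation the HNO3:H2O mole ratio is 2:2, so n(H2O) = 3073.7 × 2/2 = 3073.7 mol.
Mass of H2O = 3073.7 mol × 18.016 g/mol = 55376 g.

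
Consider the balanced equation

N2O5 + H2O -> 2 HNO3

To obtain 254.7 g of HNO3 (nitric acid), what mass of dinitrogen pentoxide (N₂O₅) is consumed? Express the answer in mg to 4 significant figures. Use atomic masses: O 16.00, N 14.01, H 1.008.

218300 mg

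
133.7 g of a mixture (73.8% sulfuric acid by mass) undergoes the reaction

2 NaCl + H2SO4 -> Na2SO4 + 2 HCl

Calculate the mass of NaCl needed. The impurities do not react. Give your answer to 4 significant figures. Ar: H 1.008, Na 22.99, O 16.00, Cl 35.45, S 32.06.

Mass of pure H2SO4 = 133.7 g × 0.738 = 98.671 g.
M(H2SO4) = 2(1.008) + 32.06 + 4(16.00) = 98.076 g/mol.
M(NaCl) = 22.99 + 35.45 = 58.44 g/mol.
n(H2SO4) = 98.671 g / 98.076 g/mol = 1.0061 mol.
From the equation the H2SO4:NaCl mole ratio is 1:2, so n(NaCl) = 1.0061 × 2/1 = 2.0121 mol.
Mass of NaCl = 2.0121 mol × 58.44 g/mol = 117.59 g.

117.6 g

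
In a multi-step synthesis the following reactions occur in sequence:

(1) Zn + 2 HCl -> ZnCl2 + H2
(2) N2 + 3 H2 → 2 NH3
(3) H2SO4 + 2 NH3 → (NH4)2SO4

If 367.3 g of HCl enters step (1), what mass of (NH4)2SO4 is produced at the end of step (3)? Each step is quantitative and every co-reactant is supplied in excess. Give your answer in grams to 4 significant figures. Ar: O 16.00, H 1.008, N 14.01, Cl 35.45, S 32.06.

221.9 g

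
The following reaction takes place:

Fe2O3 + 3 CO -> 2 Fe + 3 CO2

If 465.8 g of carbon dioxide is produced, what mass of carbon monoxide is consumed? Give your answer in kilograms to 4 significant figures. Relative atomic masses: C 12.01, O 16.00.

0.2965 kg

M(CO2) = 12.01 + 2(16.00) = 44.01 g/mol.
M(CO) = 12.01 + 16.00 = 28.01 g/mol.
n(CO2) = 465.80 g / 44.01 g/mol = 10.584 mol.
From the equation the CO2:CO mole ratio is 3:3, so n(CO) = 10.584 × 3/3 = 10.584 mol.
Mass of CO = 10.584 mol × 28.01 g/mol = 296.46 g.
Converting to kg: 296.46 g = 0.2965 kg.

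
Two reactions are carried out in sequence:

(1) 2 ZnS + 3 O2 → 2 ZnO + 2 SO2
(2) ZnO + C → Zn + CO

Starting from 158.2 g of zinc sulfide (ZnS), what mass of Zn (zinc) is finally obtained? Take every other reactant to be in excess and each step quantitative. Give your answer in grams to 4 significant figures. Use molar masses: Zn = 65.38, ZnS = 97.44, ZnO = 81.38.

n(ZnS) = 158.20 / 97.44 = 1.6236 mol.
Step 1 gives a 2:2 ratio of ZnS to ZnO, so n(ZnO) = 1.6236 mol.
In step 2 the ZnO:Zn ratio is 1:1, so n(Zn) = 1.6236 mol.
Mass of Zn = 1.6236 × 65.38 = 106.15 g.

106.1 g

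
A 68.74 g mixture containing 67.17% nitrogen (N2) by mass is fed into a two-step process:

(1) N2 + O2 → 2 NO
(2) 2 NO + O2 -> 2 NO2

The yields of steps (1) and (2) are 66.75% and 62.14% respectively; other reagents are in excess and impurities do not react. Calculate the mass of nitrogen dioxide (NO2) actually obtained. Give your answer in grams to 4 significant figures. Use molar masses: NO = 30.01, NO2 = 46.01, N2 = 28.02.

62.90 g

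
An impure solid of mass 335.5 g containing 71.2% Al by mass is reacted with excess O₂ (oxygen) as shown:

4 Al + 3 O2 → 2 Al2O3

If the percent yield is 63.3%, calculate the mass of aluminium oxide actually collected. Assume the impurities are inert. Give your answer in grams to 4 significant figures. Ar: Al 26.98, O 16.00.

285.7 g

Pure Al available = 335.5 g × 0.712 = 238.88 g.
M(Al) = 26.98 g/mol.
M(Al2O3) = 2(26.98) + 3(16.00) = 101.96 g/mol.
n(Al) = 238.88 g / 26.98 g/mol = 8.8538 mol.
From the equation the Al:Al2O3 mole ratio is 4:2, so n(Al2O3) = 8.8538 × 2/4 = 4.4269 mol.
Mass of Al2O3 = 4.4269 mol × 101.96 g/mol = 451.37 g.
Actual mass collected = 451.37 g × 0.633 = 285.72 g.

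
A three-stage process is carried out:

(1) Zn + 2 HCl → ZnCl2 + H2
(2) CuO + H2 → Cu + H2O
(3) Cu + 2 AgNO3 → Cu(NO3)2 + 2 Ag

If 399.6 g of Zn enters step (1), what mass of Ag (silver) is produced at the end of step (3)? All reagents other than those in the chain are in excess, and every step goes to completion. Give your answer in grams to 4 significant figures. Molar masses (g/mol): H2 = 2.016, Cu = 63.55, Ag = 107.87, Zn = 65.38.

n(Zn) = 399.6 / 65.38 = 6.1120 mol.
Reaction (1): Zn→H2 ratio 1:1 ⇒ n(H2) = 6.1120 mol.
Reaction (2): H2→Cu ratio 1:1 ⇒ n(Cu) = 6.1120 mol.
Reaction (3): Cu→Ag ratio 1:2 ⇒ n(Ag) = 12.224 mol.
Mass of Ag = 12.224 × 107.87 = 1318.6 g.

1319 g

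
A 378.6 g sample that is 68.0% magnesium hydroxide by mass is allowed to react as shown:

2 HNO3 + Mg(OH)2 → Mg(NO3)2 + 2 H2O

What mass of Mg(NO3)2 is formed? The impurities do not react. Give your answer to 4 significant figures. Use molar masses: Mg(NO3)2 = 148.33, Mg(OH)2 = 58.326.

Mass of pure Mg(OH)2 = 378.6 g × 0.680 = 257.45 g.
n(Mg(OH)2) = 257.45 g / 58.326 g/mol = 4.4139 mol.
From the equation the Mg(OH)2:Mg(NO3)2 mole ratio is 1:1, so n(Mg(NO3)2) = 4.4139 × 1/1 = 4.4139 mol.
Mass of Mg(NO3)2 = 4.4139 mol × 148.33 g/mol = 654.72 g.

654.7 g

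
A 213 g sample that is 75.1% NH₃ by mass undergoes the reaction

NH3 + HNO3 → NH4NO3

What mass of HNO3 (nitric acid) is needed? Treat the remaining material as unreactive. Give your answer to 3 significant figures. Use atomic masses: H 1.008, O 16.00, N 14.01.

592 g

Mass of pure NH3 = 213 g × 0.751 = 160.0 g.
M(NH3) = 14.01 + 3(1.008) = 17.034 g/mol.
M(HNO3) = 1.008 + 14.01 + 3(16.00) = 63.018 g/mol.
n(NH3) = 160.0 g / 17.034 g/mol = 9.391 mol.
From the equation the NH3:HNO3 mole ratio is 1:1, so n(HNO3) = 9.391 × 1/1 = 9.391 mol.
Mass of HNO3 = 9.391 mol × 63.018 g/mol = 591.8 g.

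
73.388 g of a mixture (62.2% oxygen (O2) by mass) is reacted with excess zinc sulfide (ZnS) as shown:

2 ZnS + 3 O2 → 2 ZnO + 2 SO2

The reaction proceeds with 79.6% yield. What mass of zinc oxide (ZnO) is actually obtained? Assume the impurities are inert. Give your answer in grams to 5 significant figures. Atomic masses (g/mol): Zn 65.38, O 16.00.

Pure O2 available = 73.388 g × 0.622 = 45.6473 g.
M(O2) = 2(16.00) = 32.00 g/mol.
M(ZnO) = 65.38 + 16.00 = 81.38 g/mol.
n(O2) = 45.6473 g / 32.00 g/mol = 1.42648 mol.
From the equation the O2:ZnO mole ratio is 3:2, so n(ZnO) = 1.42648 × 2/3 = 0.950986 mol.
Mass of ZnO = 0.950986 mol × 81.38 g/mol = 77.3913 g.
Actual mass collected = 77.3913 g × 0.796 = 61.6034 g.

61.603 g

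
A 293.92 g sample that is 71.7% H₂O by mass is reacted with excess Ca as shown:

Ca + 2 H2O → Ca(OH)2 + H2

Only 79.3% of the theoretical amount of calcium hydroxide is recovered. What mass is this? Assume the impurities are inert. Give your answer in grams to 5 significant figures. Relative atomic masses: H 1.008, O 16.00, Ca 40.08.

343.66 g

Pure H2O available = 293.92 g × 0.717 = 210.741 g.
M(H2O) = 2(1.008) + 16.00 = 18.016 g/mol.
M(Ca(OH)2) = 40.08 + 2(16.00) + 2(1.008) = 74.096 g/mol.
n(H2O) = 210.741 g / 18.016 g/mol = 11.6974 mol.
From the equation the H2O:Ca(OH)2 mole ratio is 2:1, so n(Ca(OH)2) = 11.6974 × 1/2 = 5.84871 mol.
Mass of Ca(OH)2 = 5.84871 mol × 74.096 g/mol = 433.366 g.
Actual mass collected = 433.366 g × 0.793 = 343.659 g.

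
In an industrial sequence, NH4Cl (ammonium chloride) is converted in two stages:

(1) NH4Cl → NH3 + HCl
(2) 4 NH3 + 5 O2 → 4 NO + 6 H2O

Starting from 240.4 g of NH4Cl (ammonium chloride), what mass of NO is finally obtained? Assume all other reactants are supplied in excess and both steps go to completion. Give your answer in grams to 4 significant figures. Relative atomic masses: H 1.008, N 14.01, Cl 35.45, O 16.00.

134.9 g

M(NH4Cl) = 14.01 + 4(1.008) + 35.45 = 53.492 g/mol.
M(NO) = 14.01 + 16.00 = 30.01 g/mol.
n(NH4Cl) = 240.40 / 53.492 = 4.4941 mol.
Step 1 gives a 1:1 ratio of NH4Cl to NH3, so n(NH3) = 4.4941 mol.
In step 2 the NH3:NO ratio is 4:4, so n(NO) = 4.4941 mol.
Mass of NO = 4.4941 × 30.01 = 134.87 g.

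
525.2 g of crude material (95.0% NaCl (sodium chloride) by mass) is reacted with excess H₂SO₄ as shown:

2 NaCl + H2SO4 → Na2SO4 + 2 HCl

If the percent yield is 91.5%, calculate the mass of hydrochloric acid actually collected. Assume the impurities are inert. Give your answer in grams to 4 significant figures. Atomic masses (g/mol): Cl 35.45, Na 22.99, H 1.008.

Pure NaCl available = 525.2 g × 0.950 = 498.94 g.
M(NaCl) = 22.99 + 35.45 = 58.44 g/mol.
M(HCl) = 1.008 + 35.45 = 36.458 g/mol.
n(NaCl) = 498.94 g / 58.44 g/mol = 8.5376 mol.
From the equation the NaCl:HCl mole ratio is 2:2, so n(HCl) = 8.5376 × 2/2 = 8.5376 mol.
Mass of HCl = 8.5376 mol × 36.458 g/mol = 311.27 g.
Actual mass collected = 311.27 g × 0.915 = 284.81 g.

284.8 g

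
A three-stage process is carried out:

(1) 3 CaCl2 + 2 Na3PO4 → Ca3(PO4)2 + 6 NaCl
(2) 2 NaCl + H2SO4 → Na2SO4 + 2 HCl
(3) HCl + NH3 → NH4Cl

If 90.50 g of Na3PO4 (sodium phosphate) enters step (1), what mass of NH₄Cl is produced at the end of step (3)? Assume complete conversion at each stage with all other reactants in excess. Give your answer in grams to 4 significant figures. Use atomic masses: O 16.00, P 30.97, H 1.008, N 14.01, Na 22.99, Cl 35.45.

M(Na3PO4) = 3(22.99) + 30.97 + 4(16.00) = 163.94 g/mol.
M(NH4Cl) = 14.01 + 4(1.008) + 35.45 = 53.492 g/mol.
n(Na3PO4) = 90.50 / 163.94 = 0.55203 mol.
Reaction (1): Na3PO4→NaCl ratio 2:6 ⇒ n(NaCl) = 1.6561 mol.
Reaction (2): NaCl→HCl ratio 2:2 ⇒ n(HCl) = 1.6561 mol.
Reaction (3): HCl→NH4Cl ratio 1:1 ⇒ n(NH4Cl) = 1.6561 mol.
Mass of NH4Cl = 1.6561 × 53.492 = 88.588 g.

88.59 g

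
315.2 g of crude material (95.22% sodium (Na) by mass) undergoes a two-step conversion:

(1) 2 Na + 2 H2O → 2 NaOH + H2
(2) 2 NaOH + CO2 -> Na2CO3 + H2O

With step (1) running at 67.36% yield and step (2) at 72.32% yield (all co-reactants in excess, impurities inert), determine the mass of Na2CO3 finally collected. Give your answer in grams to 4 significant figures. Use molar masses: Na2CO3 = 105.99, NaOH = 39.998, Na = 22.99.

337.0 g

Pure Na = 315.2 × 0.9522 = 300.13 g.
n(Na) = 300.13 / 22.99 = 13.055 mol.
Step 1 (Na:NaOH = 2:2): theoretical n(NaOH) = 13.055 mol; at 67.36% yield, n(NaOH) = 8.7938 mol.
Step 2 (NaOH:Na2CO3 = 2:1): theoretical n(Na2CO3) = 4.3969 mol, so theoretical mass = 4.3969 × 105.99 = 466.03 g.
At 72.32% yield, actual mass of Na2CO3 = 466.03 × 0.7232 = 337.03 g.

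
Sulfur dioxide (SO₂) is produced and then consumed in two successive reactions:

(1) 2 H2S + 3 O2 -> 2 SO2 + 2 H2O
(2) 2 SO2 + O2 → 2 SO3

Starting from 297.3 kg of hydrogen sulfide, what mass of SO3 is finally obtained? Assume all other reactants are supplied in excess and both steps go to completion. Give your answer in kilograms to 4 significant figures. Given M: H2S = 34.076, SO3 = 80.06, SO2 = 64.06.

698.5 kg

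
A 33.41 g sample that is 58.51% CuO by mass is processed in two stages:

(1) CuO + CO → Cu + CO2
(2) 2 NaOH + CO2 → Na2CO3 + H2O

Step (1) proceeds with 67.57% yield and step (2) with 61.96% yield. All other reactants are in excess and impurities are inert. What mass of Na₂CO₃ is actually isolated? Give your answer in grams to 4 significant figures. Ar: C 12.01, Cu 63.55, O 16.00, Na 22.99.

Pure CuO = 33.41 × 0.5851 = 19.548 g.
M(CuO) = 63.55 + 16.00 = 79.55 g/mol.
M(Na2CO3) = 2(22.99) + 12.01 + 3(16.00) = 105.99 g/mol.
n(CuO) = 19.548 / 79.55 = 0.24573 mol.
Step 1 (CuO:CO2 = 1:1): theoretical n(CO2) = 0.24573 mol; at 67.57% yield, n(CO2) = 0.16604 mol.
Step 2 (CO2:Na2CO3 = 1:1): theoretical n(Na2CO3) = 0.16604 mol, so theoretical mass = 0.16604 × 105.99 = 17.599 g.
At 61.96% yield, actual mass of Na2CO3 = 17.599 × 0.6196 = 10.904 g.

10.90 g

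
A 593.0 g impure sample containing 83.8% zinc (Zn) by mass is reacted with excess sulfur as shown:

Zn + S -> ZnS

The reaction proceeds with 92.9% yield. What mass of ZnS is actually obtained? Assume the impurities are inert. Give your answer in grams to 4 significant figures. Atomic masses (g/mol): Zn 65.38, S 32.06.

688.0 g

Pure Zn available = 593.0 g × 0.838 = 496.93 g.
M(Zn) = 65.38 g/mol.
M(ZnS) = 65.38 + 32.06 = 97.44 g/mol.
n(Zn) = 496.93 g / 65.38 g/mol = 7.6007 mol.
From the equation the Zn:ZnS mole ratio is 1:1, so n(ZnS) = 7.6007 × 1/1 = 7.6007 mol.
Mass of ZnS = 7.6007 mol × 97.44 g/mol = 740.61 g.
Actual mass collected = 740.61 g × 0.929 = 688.03 g.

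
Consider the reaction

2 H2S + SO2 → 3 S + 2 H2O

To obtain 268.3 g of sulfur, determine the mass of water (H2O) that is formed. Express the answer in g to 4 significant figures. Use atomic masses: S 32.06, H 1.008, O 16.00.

100.5 g

M(S) = 32.06 g/mol.
M(H2O) = 2(1.008) + 16.00 = 18.016 g/mol.
n(S) = 268.30 g / 32.06 g/mol = 8.3687 mol.
From the equation the S:H2O mole ratio is 3:2, so n(H2O) = 8.3687 × 2/3 = 5.5791 mol.
Mass of H2O = 5.5791 mol × 18.016 g/mol = 100.51 g.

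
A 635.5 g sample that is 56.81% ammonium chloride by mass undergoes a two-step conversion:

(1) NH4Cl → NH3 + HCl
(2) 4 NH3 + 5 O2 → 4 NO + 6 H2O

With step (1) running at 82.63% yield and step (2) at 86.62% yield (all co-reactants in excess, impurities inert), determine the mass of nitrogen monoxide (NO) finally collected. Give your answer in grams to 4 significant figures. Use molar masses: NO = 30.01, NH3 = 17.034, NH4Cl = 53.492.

145.0 g

Pure NH4Cl = 635.5 × 0.5681 = 361.03 g.
n(NH4Cl) = 361.03 / 53.492 = 6.7492 mol.
Step 1 (NH4Cl:NH3 = 1:1): theoretical n(NH3) = 6.7492 mol; at 82.63% yield, n(NH3) = 5.5769 mol.
Step 2 (NH3:NO = 4:4): theoretical n(NO) = 5.5769 mol, so theoretical mass = 5.5769 × 30.01 = 167.36 g.
At 86.62% yield, actual mass of NO = 167.36 × 0.8662 = 144.97 g.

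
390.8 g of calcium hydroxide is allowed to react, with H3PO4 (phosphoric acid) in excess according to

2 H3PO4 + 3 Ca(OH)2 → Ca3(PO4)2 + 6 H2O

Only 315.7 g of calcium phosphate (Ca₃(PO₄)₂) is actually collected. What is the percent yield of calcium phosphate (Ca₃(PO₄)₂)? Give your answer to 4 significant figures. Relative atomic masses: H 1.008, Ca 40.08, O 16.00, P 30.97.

57.89 %

M(Ca(OH)2) = 40.08 + 2(16.00) + 2(1.008) = 74.096 g/mol.
M(Ca3(PO4)2) = 3(40.08) + 2(30.97) + 8(16.00) = 310.18 g/mol.
n(Ca(OH)2) = 390.80 g / 74.096 g/mol = 5.2742 mol.
From the equation the Ca(OH)2:Ca3(PO4)2 mole ratio is 3:1, so n(Ca3(PO4)2) = 5.2742 × 1/3 = 1.7581 mol.
Mass of Ca3(PO4)2 = 1.7581 mol × 310.18 g/mol = 545.32 g.
This is the theoretical yield. Percent yield = 315.7 g / 545.32 g × 100% = 57.892%.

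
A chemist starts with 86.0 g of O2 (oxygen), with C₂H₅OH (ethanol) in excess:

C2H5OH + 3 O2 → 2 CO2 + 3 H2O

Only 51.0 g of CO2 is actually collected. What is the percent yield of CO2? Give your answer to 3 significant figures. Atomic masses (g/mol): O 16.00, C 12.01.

64.7 %

M(O2) = 2(16.00) = 32.00 g/mol.
M(CO2) = 12.01 + 2(16.00) = 44.01 g/mol.
n(O2) = 86.00 g / 32.00 g/mol = 2.688 mol.
From the equation the O2:CO2 mole ratio is 3:2, so n(CO2) = 2.688 × 2/3 = 1.792 mol.
Mass of CO2 = 1.792 mol × 44.01 g/mol = 78.85 g.
This is the theoretical yield. Percent yield = 51.0 g / 78.85 g × 100% = 64.68%.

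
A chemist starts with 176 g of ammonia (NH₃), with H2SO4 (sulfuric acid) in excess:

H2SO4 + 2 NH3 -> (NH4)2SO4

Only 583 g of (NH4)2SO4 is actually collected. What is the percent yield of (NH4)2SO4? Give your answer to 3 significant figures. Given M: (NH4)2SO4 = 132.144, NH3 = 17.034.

85.4 %

n(NH3) = 176.0 g / 17.034 g/mol = 10.33 mol.
From the equation the NH3:(NH4)2SO4 mole ratio is 2:1, so n((NH4)2SO4) = 10.33 × 1/2 = 5.166 mol.
Mass of (NH4)2SO4 = 5.166 mol × 132.144 g/mol = 682.7 g.
This is the theoretical yield. Percent yield = 583 g / 682.7 g × 100% = 85.40%.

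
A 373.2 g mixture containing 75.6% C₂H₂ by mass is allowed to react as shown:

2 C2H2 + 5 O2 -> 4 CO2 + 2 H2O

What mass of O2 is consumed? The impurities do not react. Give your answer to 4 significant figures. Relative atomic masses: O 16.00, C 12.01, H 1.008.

Mass of pure C2H2 = 373.2 g × 0.756 = 282.14 g.
M(C2H2) = 2(12.01) + 2(1.008) = 26.036 g/mol.
M(O2) = 2(16.00) = 32.00 g/mol.
n(C2H2) = 282.14 g / 26.036 g/mol = 10.837 mol.
From the equation the C2H2:O2 mole ratio is 2:5, so n(O2) = 10.837 × 5/2 = 27.091 mol.
Mass of O2 = 27.091 mol × 32.00 g/mol = 866.92 g.

866.9 g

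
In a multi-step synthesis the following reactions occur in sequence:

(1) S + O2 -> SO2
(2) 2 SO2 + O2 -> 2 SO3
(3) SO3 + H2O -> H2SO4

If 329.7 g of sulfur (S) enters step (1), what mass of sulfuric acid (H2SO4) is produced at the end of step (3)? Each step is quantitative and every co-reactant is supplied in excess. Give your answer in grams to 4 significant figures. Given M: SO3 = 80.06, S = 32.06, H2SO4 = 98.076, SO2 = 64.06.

n(S) = 329.7 / 32.06 = 10.284 mol.
Reaction (1): S→SO2 ratio 1:1 ⇒ n(SO2) = 10.284 mol.
Reaction (2): SO2→SO3 ratio 2:2 ⇒ n(SO3) = 10.284 mol.
Reaction (3): SO3→H2SO4 ratio 1:1 ⇒ n(H2SO4) = 10.284 mol.
Mass of H2SO4 = 10.284 × 98.076 = 1008.6 g.

1009 g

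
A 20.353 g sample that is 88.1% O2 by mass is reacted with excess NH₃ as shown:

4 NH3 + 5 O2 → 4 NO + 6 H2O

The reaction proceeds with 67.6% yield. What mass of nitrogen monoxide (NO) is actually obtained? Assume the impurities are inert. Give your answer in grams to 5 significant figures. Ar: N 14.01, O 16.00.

Pure O2 available = 20.353 g × 0.881 = 17.9310 g.
M(O2) = 2(16.00) = 32.00 g/mol.
M(NO) = 14.01 + 16.00 = 30.01 g/mol.
n(O2) = 17.9310 g / 32.00 g/mol = 0.560344 mol.
From the equation the O2:NO mole ratio is 5:4, so n(NO) = 0.560344 × 4/5 = 0.448275 mol.
Mass of NO = 0.448275 mol × 30.01 g/mol = 13.4527 g.
Actual mass collected = 13.4527 g × 0.676 = 9.09404 g.

9.0940 g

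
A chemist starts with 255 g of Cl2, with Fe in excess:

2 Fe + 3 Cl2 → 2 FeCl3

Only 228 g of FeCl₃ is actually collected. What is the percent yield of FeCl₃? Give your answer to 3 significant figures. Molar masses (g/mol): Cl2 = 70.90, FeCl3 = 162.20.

58.6 %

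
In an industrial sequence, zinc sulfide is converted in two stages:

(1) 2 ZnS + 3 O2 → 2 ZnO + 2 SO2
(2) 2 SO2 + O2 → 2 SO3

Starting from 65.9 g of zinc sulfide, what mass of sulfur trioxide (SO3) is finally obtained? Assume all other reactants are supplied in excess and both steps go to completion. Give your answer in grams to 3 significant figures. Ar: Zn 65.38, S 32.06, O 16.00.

M(ZnS) = 65.38 + 32.06 = 97.44 g/mol.
M(SO3) = 32.06 + 3(16.00) = 80.06 g/mol.
n(ZnS) = 65.90 / 97.44 = 0.6763 mol.
Step 1 gives a 2:2 ratio of ZnS to SO2, so n(SO2) = 0.6763 mol.
In step 2 the SO2:SO3 ratio is 2:2, so n(SO3) = 0.6763 mol.
Mass of SO3 = 0.6763 × 80.06 = 54.15 g.

54.1 g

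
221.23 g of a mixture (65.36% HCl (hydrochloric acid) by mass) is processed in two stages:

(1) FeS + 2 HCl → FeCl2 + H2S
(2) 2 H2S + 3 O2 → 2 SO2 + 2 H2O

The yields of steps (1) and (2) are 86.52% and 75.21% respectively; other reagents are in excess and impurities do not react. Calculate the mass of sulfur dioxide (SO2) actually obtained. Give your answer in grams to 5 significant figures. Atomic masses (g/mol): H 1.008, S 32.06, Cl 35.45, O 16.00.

Pure HCl = 221.23 × 0.6536 = 144.596 g.
M(HCl) = 1.008 + 35.45 = 36.458 g/mol.
M(SO2) = 32.06 + 2(16.00) = 64.06 g/mol.
n(HCl) = 144.596 / 36.458 = 3.96610 mol.
Step 1 (HCl:H2S = 2:1): theoretical n(H2S) = 1.98305 mol; at 86.52% yield, n(H2S) = 1.71573 mol.
Step 2 (H2S:SO2 = 2:2): theoretical n(SO2) = 1.71573 mol, so theoretical mass = 1.71573 × 64.06 = 109.910 g.
At 75.21% yield, actual mass of SO2 = 109.910 × 0.7521 = 82.6632 g.

82.663 g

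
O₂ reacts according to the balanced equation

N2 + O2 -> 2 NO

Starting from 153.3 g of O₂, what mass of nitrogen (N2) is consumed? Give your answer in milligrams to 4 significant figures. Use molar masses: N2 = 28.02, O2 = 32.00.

n(O2) = 153.30 g / 32.00 g/mol = 4.7906 mol.
From the equation the O2:N2 mole ratio is 1:1, so n(N2) = 4.7906 × 1/1 = 4.7906 mol.
Mass of N2 = 4.7906 mol × 28.02 g/mol = 134.23 g.
Converting to mg: 134.23 g = 134200 mg.

134200 mg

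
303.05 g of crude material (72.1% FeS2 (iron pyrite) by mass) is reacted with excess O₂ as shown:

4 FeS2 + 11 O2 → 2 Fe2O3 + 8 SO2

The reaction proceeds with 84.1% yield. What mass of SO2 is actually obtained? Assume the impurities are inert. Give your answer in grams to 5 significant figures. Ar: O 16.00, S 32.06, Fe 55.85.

196.24 g

Pure FeS2 available = 303.05 g × 0.721 = 218.499 g.
M(FeS2) = 55.85 + 2(32.06) = 119.97 g/mol.
M(SO2) = 32.06 + 2(16.00) = 64.06 g/mol.
n(FeS2) = 218.499 g / 119.97 g/mol = 1.82128 mol.
From the equation the FeS2:SO2 mole ratio is 4:8, so n(SO2) = 1.82128 × 8/4 = 3.64256 mol.
Mass of SO2 = 3.64256 mol × 64.06 g/mol = 233.342 g.
Actual mass collected = 233.342 g × 0.841 = 196.241 g.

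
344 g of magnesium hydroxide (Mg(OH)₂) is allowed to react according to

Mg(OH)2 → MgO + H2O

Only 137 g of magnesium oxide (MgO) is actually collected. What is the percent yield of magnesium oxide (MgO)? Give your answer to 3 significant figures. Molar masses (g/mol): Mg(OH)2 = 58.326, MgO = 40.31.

57.6 %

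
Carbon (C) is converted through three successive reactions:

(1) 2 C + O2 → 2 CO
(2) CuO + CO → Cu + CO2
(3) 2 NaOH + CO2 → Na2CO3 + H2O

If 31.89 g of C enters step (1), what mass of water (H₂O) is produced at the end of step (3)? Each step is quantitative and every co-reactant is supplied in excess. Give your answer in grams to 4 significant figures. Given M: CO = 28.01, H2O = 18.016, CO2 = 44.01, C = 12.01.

47.84 g

n(C) = 31.89 / 12.01 = 2.6553 mol.
Reaction (1): C→CO ratio 2:2 ⇒ n(CO) = 2.6553 mol.
Reaction (2): CO→CO2 ratio 1:1 ⇒ n(CO2) = 2.6553 mol.
Reaction (3): CO2→H2O ratio 1:1 ⇒ n(H2O) = 2.6553 mol.
Mass of H2O = 2.6553 × 18.016 = 47.838 g.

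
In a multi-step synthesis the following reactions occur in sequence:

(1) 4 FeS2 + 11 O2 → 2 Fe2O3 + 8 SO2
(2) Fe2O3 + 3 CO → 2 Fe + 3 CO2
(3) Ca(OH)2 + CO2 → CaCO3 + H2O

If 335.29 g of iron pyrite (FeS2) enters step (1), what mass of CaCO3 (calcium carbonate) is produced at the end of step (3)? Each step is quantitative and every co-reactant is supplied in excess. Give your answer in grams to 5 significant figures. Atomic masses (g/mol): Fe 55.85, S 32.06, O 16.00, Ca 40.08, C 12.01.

419.59 g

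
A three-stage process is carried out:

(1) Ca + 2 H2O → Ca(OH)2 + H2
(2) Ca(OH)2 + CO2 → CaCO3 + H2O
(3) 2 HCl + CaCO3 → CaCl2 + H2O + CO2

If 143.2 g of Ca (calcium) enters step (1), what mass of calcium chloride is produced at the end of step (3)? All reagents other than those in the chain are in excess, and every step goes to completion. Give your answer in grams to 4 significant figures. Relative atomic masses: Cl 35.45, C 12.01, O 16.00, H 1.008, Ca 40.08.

396.5 g

M(Ca) = 40.08 g/mol.
M(CaCl2) = 40.08 + 2(35.45) = 110.98 g/mol.
n(Ca) = 143.2 / 40.08 = 3.5729 mol.
Reaction (1): Ca→Ca(OH)2 ratio 1:1 ⇒ n(Ca(OH)2) = 3.5729 mol.
Reaction (2): Ca(OH)2→CaCO3 ratio 1:1 ⇒ n(CaCO3) = 3.5729 mol.
Reaction (3): CaCO3→CaCl2 ratio 1:1 ⇒ n(CaCl2) = 3.5729 mol.
Mass of CaCl2 = 3.5729 × 110.98 = 396.52 g.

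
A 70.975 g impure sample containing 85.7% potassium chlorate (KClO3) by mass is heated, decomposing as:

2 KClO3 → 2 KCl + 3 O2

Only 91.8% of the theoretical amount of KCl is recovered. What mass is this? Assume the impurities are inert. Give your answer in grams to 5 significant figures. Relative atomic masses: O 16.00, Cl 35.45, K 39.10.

33.967 g

Pure KClO3 available = 70.975 g × 0.857 = 60.8256 g.
M(KClO3) = 39.10 + 35.45 + 3(16.00) = 122.55 g/mol.
M(KCl) = 39.10 + 35.45 = 74.55 g/mol.
n(KClO3) = 60.8256 g / 122.55 g/mol = 0.496333 mol.
From the equation the KClO3:KCl mole ratio is 2:2, so n(KCl) = 0.496333 × 2/2 = 0.496333 mol.
Mass of KCl = 0.496333 mol × 74.55 g/mol = 37.0016 g.
Actual mass collected = 37.0016 g × 0.918 = 33.9675 g.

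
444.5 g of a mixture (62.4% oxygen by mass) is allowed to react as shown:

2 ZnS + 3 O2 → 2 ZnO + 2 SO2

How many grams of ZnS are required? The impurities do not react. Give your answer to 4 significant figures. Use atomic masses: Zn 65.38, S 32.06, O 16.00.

563.1 g

Mass of pure O2 = 444.5 g × 0.624 = 277.37 g.
M(O2) = 2(16.00) = 32.00 g/mol.
M(ZnS) = 65.38 + 32.06 = 97.44 g/mol.
n(O2) = 277.37 g / 32.00 g/mol = 8.6677 mol.
From the equation the O2:ZnS mole ratio is 3:2, so n(ZnS) = 8.6677 × 2/3 = 5.7785 mol.
Mass of ZnS = 5.7785 mol × 97.44 g/mol = 563.06 g.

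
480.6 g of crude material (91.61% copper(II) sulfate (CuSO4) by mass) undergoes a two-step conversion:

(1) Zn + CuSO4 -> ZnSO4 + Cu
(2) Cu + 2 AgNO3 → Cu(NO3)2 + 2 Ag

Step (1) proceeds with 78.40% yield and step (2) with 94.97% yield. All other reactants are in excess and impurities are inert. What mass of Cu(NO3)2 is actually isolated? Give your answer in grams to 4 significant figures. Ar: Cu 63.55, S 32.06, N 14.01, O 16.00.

385.2 g

Pure CuSO4 = 480.6 × 0.9161 = 440.28 g.
M(CuSO4) = 63.55 + 32.06 + 4(16.00) = 159.61 g/mol.
M(Cu(NO3)2) = 63.55 + 2(14.01) + 6(16.00) = 187.57 g/mol.
n(CuSO4) = 440.28 / 159.61 = 2.7585 mol.
Step 1 (CuSO4:Cu = 1:1): theoretical n(Cu) = 2.7585 mol; at 78.40% yield, n(Cu) = 2.1626 mol.
Step 2 (Cu:Cu(NO3)2 = 1:1): theoretical n(Cu(NO3)2) = 2.1626 mol, so theoretical mass = 2.1626 × 187.57 = 405.64 g.
At 94.97% yield, actual mass of Cu(NO3)2 = 405.64 × 0.9497 = 385.24 g.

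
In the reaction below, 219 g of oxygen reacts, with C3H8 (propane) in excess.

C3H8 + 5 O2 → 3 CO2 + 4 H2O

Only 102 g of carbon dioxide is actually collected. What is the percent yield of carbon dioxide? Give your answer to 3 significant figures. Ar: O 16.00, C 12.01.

56.4 %

M(O2) = 2(16.00) = 32.00 g/mol.
M(CO2) = 12.01 + 2(16.00) = 44.01 g/mol.
n(O2) = 219.0 g / 32.00 g/mol = 6.844 mol.
From the equation the O2:CO2 mole ratio is 5:3, so n(CO2) = 6.844 × 3/5 = 4.106 mol.
Mass of CO2 = 4.106 mol × 44.01 g/mol = 180.7 g.
This is the theoretical yield. Percent yield = 102 g / 180.7 g × 100% = 56.44%.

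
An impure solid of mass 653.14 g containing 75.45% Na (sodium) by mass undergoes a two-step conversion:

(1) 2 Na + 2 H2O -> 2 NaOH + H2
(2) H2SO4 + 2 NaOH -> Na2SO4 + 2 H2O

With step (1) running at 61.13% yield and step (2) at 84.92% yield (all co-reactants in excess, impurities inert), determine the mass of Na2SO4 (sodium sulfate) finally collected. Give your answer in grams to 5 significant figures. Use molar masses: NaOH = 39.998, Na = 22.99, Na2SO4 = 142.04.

790.26 g

Pure Na = 653.14 × 0.7545 = 492.794 g.
n(Na) = 492.794 / 22.99 = 21.4352 mol.
Step 1 (Na:NaOH = 2:2): theoretical n(NaOH) = 21.4352 mol; at 61.13% yield, n(NaOH) = 13.1033 mol.
Step 2 (NaOH:Na2SO4 = 2:1): theoretical n(Na2SO4) = 6.55165 mol, so theoretical mass = 6.55165 × 142.04 = 930.597 g.
At 84.92% yield, actual mass of Na2SO4 = 930.597 × 0.8492 = 790.263 g.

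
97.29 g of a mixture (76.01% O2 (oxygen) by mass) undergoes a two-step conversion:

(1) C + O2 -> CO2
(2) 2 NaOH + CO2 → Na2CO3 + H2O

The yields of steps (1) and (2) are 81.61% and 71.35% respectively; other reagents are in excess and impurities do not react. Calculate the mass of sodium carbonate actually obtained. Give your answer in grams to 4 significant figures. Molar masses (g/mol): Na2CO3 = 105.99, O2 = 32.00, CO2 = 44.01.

142.6 g

Pure O2 = 97.29 × 0.7601 = 73.950 g.
n(O2) = 73.950 / 32.00 = 2.3109 mol.
Step 1 (O2:CO2 = 1:1): theoretical n(CO2) = 2.3109 mol; at 81.61% yield, n(CO2) = 1.8860 mol.
Step 2 (CO2:Na2CO3 = 1:1): theoretical n(Na2CO3) = 1.8860 mol, so theoretical mass = 1.8860 × 105.99 = 199.89 g.
At 71.35% yield, actual mass of Na2CO3 = 199.89 × 0.7135 = 142.62 g.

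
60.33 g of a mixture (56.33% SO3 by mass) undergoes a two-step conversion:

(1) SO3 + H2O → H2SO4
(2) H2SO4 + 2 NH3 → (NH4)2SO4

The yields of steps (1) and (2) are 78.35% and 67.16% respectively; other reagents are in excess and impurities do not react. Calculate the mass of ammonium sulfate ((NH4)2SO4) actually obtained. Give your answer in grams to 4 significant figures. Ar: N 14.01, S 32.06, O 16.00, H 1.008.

29.52 g

Pure SO3 = 60.33 × 0.5633 = 33.984 g.
M(SO3) = 32.06 + 3(16.00) = 80.06 g/mol.
M((NH4)2SO4) = 2(14.01) + 8(1.008) + 32.06 + 4(16.00) = 132.144 g/mol.
n(SO3) = 33.984 / 80.06 = 0.42448 mol.
Step 1 (SO3:H2SO4 = 1:1): theoretical n(H2SO4) = 0.42448 mol; at 78.35% yield, n(H2SO4) = 0.33258 mol.
Step 2 (H2SO4:(NH4)2SO4 = 1:1): theoretical n((NH4)2SO4) = 0.33258 mol, so theoretical mass = 0.33258 × 132.144 = 43.948 g.
At 67.16% yield, actual mass of (NH4)2SO4 = 43.948 × 0.6716 = 29.516 g.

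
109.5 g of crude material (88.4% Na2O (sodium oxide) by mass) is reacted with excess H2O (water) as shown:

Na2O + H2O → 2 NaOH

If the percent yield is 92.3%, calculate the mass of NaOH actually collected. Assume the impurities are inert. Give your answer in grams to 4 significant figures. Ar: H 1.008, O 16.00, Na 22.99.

Pure Na2O available = 109.5 g × 0.884 = 96.798 g.
M(Na2O) = 2(22.99) + 16.00 = 61.98 g/mol.
M(NaOH) = 22.99 + 16.00 + 1.008 = 39.998 g/mol.
n(Na2O) = 96.798 g / 61.98 g/mol = 1.5618 mol.
From the equation the Na2O:NaOH mole ratio is 1:2, so n(NaOH) = 1.5618 × 2/1 = 3.1235 mol.
Mass of NaOH = 3.1235 mol × 39.998 g/mol = 124.93 g.
Actual mass collected = 124.93 g × 0.923 = 115.31 g.

115.3 g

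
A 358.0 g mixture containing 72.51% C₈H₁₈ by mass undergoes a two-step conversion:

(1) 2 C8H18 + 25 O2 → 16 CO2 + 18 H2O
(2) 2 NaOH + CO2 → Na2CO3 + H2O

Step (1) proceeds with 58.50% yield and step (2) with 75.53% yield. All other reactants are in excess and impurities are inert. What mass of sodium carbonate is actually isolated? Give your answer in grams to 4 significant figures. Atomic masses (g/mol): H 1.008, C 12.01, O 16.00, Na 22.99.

851.4 g

Pure C8H18 = 358.0 × 0.7251 = 259.59 g.
M(C8H18) = 8(12.01) + 18(1.008) = 114.224 g/mol.
M(Na2CO3) = 2(22.99) + 12.01 + 3(16.00) = 105.99 g/mol.
n(C8H18) = 259.59 / 114.224 = 2.2726 mol.
Step 1 (C8H18:CO2 = 2:16): theoretical n(CO2) = 18.181 mol; at 58.50% yield, n(CO2) = 10.636 mol.
Step 2 (CO2:Na2CO3 = 1:1): theoretical n(Na2CO3) = 10.636 mol, so theoretical mass = 10.636 × 105.99 = 1127.3 g.
At 75.53% yield, actual mass of Na2CO3 = 1127.3 × 0.7553 = 851.44 g.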